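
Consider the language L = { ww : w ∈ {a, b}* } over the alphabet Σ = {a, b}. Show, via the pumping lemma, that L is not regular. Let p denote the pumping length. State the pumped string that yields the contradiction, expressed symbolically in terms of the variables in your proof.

Assume L is regular; let p be its pumping constant.
Take w = a^p b^p a^p b^p = uu where u = a^pb^p; then w ∈ L and |w| = 4p ≥ p.
The pumping lemma gives a decomposition w = xyz where |xy| ≤ p and |y| ≥ 1.
The first p characters of w are a's, so xy (and hence y) consists only of a's. Write y = a^k, 1 ≤ k ≤ p.
Pump with i = 2: xy^2z = a^{p+k} b^p a^p b^p, of length 4p+k. Suppose this equals vv. The string starts with a and ends with b, so v does too; thus the boundary between the two copies of v is a b→a transition. There is exactly one such transition, at position 2p+k, so |v| = 2p+k and |vv| = 4p+2k ≠ 4p+k since k ≥ 1. So xy^2z ∉ L.
This contradicts the pumping lemma, so L is not regular.

a^{p+k} b^p a^p b^p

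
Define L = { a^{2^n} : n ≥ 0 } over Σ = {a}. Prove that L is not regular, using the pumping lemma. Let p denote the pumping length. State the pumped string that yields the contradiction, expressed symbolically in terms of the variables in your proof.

Suppose for contradiction that L is regular, and let p be the pumping length.
Take w = a^{2^p} ∈ L with |w| = 2^p ≥ p.
Write w = xyz as guaranteed by the lemma, with |xy| ≤ p and |y| > 0.
Then y = a^k for some k with 1 ≤ k ≤ p.
Pump with i = 2: xy^2z = a^{2^p+k}. Since 1 ≤ k ≤ p < 2^p, we have 2^p < 2^p+k < 2^{p+1}, so 2^p+k is not a power of 2. So xy^2z ∉ L.
This is a contradiction; hence L is not regular.

a^{2^p+k}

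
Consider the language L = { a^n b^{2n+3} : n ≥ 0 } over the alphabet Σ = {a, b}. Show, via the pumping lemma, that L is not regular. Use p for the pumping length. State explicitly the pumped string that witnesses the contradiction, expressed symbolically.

a^{p+k} b^{2p+3}

Toward a contradiction, assume L is regular with pumping length p.
Choose w = a^p b^{2p+3}, which is in L with |w| = 3p+3 ≥ p.
By the pumping lemma, w = xyz with |xy| ≤ p and |y| > 0.
Since the first p symbols of w are all a's and |xy| ≤ p, y lies entirely in the leading a-block: y = a^k for some k with 1 ≤ k ≤ p.
Pump with i = 2: xy^2z = a^{p+k} b^{2p+3}. For this to lie in L we would need 2p+3 = 2(p+k)+3, which forces k = 0. But k ≥ 1, so xy^2z ∉ L.
This contradicts the pumping lemma, so L is not regular.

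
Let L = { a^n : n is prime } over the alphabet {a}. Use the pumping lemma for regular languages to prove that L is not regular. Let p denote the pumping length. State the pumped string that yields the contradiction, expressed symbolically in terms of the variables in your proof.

a^{q(1+k)}

Toward a contradiction, assume L is regular with pumping length p.
Let q be a prime with q ≥ p+2 (infinitely many primes exist), and take w = a^q ∈ L with |w| = q ≥ p.
The pumping lemma gives a decomposition w = xyz where |xy| ≤ p and y is nonempty.
Then y = a^k for some k with 1 ≤ k ≤ p.
Since 1 ≤ k ≤ p, |xz| = q-k. Pump with i = q+1: |xy^{q+1}z| = (q-k)+(q+1)k = q+qk = q(1+k), which is composite (both factors ≥ 2). So xy^{q+1}z = a^{q(1+k)} ∉ L.
This contradicts the pumping lemma, so L is not regular.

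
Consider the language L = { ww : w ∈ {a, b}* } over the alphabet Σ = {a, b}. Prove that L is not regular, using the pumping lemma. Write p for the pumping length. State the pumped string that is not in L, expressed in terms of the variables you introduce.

a^{p+k} b^p a^p b^p

Suppose for contradiction that L is regular, and let p be the pumping length.
Take w = a^p b^p a^p b^p = uu where u = a^pb^p; then w ∈ L and |w| = 4p ≥ p.
Write w = xyz as guaranteed by the lemma, with |xy| ≤ p and |y| > 0.
Since the first p symbols of w are all a's and |xy| ≤ p, y lies entirely in the leading a-block: y = a^k for some k with 1 ≤ k ≤ p.
Pump with i = 2: xy^2z = a^{p+k} b^p a^p b^p, of length 4p+k. Suppose this equals vv. The string starts with a and ends with b, so v does too; thus the boundary between the two copies of v is a b→a transition. There is exactly one such transition, at position 2p+k, so |v| = 2p+k and |vv| = 4p+2k ≠ 4p+k since k ≥ 1. So xy^2z ∉ L.
Contradiction. Therefore L is not regular.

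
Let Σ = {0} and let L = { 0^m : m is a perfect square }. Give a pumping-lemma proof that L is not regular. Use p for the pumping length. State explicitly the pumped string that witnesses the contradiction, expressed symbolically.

Assume L is regular; let p be its pumping constant.
Take w = 0^{p²} ∈ L with |w| = p² ≥ p.
Write w = xyz as guaranteed by the lemma, with |xy| ≤ p and |y| > 0.
Then y = 0^k for some k with 1 ≤ k ≤ p.
Pump with i = 2: xy^2z = 0^{p²+k}. Since 1 ≤ k ≤ p, p² < p²+k ≤ p²+p < (p+1)², so p²+k lies strictly between consecutive squares and is not a perfect square. So xy^2z ∉ L.
This contradicts the pumping lemma, so L is not regular.

0^{p²+k}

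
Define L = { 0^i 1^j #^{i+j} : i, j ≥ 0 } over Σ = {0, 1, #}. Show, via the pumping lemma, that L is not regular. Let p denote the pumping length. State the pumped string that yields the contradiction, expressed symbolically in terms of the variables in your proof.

Suppose for contradiction that L is regular, and let p be the pumping length.
Take w = 0^p 1^p #^{2p} ∈ L (with i=j=p, i+j=2p), |w| = 4p ≥ p.
By the pumping lemma, w = xyz with |xy| ≤ p and y is nonempty.
Since the first p symbols of w are all 0's and |xy| ≤ p, y lies entirely in the leading 0-block: y = 0^k for some k with 1 ≤ k ≤ p.
Consider xy^2z = 0^{p+k} 1^p #^{2p}. Now the 0- and 1-counts sum to 2p+k, but the #-count is 2p ≠ 2p+k. So xy^2z ∉ L.
This is a contradiction; hence L is not regular.

0^{p+k} 1^p #^{2p}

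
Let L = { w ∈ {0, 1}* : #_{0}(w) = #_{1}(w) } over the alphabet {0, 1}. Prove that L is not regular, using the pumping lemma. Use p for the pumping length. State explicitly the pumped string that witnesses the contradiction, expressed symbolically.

Assume L is regular; let p be its pumping constant.
Choose w = 0^p 1^p ∈ L with |w| = 2p ≥ p.
By the pumping lemma, w = xyz with |xy| ≤ p and |y| > 0.
The first p characters of w are 0's, so xy (and hence y) consists only of 0's. Write y = 0^k, 1 ≤ k ≤ p.
Pump with i = 2: xy^2z = 0^{p+k} 1^p has p+k occurrences of 0 but only p of 1. Since k ≥ 1 the counts differ, so xy^2z ∉ L.
Contradiction. Therefore L is not regular.

0^{p+k} 1^p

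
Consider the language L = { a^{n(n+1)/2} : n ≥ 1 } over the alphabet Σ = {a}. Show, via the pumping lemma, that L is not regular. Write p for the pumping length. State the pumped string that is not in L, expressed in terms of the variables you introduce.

a^{p(p+1)/2+k}

Assume L is regular. Let p be the pumping length given by the pumping lemma.
Take w = a^{p(p+1)/2} ∈ L with |w| = p(p+1)/2 ≥ p.
Write w = xyz as guaranteed by the lemma, with |xy| ≤ p and |y| ≥ 1.
Then y = a^k for some k with 1 ≤ k ≤ p.
Pump with i = 2: xy^2z = a^{p(p+1)/2+k}. Since 1 ≤ k ≤ p, p(p+1)/2 < p(p+1)/2+k ≤ p(p+1)/2+p < (p+1)(p+2)/2, so p(p+1)/2+k is strictly between consecutive triangular numbers. So xy^2z ∉ L.
This contradicts the pumping lemma, so L is not regular.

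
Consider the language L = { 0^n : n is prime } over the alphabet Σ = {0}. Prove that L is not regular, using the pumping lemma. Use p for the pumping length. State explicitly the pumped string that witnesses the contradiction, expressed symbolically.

Assume L is regular; let p be its pumping constant.
Let q be a prime with q ≥ p+2 (infinitely many primes exist), and take w = 0^q ∈ L with |w| = q ≥ p.
The pumping lemma gives a decomposition w = xyz where |xy| ≤ p and |y| ≥ 1.
Then y = 0^k for some k with 1 ≤ k ≤ p.
Since 1 ≤ k ≤ p, |xz| = q-k. Pump with i = q+1: |xy^{q+1}z| = (q-k)+(q+1)k = q+qk = q(1+k), which is composite (both factors ≥ 2). So xy^{q+1}z = 0^{q(1+k)} ∉ L.
This contradicts the pumping lemma, so L is not regular.

0^{q(1+k)}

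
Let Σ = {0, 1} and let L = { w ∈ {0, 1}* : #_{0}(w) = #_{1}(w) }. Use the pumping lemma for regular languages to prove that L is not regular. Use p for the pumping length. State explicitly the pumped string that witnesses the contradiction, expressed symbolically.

Assume L is regular. Let p be the pumping length given by the pumping lemma.
Choose w = 0^p 1^p ∈ L with |w| = 2p ≥ p.
Write w = xyz as guaranteed by the lemma, with |xy| ≤ p and y is nonempty.
Since the first p symbols of w are all 0's and |xy| ≤ p, y lies entirely in the leading 0-block: y = 0^k for some k with 1 ≤ k ≤ p.
Pump with i = 2: xy^2z = 0^{p+k} 1^p has p+k occurrences of 0 but only p of 1. Since k ≥ 1 the counts differ, so xy^2z ∉ L.
This contradicts the pumping lemma, so L is not regular.

0^{p+k} 1^p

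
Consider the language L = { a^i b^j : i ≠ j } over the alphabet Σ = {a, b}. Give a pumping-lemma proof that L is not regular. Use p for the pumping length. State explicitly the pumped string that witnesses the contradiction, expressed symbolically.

Toward a contradiction, assume L is regular with pumping length p.
Choose w = a^p b^{p+p!}. Since p ≠ p+p!, w ∈ L; and |w| ≥ p.
The pumping lemma gives a decomposition w = xyz where |xy| ≤ p and y is nonempty.
Since the first p symbols of w are all a's and |xy| ≤ p, y lies entirely in the leading a-block: y = a^k for some k with 1 ≤ k ≤ p.
Since 1 ≤ k ≤ p, k divides p!; set t = 1 + p!/k. Then xy^t z has p + (p!/k)·k = p + p! copies of a. Now the a-count equals the b-count, so i ≠ j fails. So xy^t z = a^{p+p!} b^{p+p!} ∉ L.
Contradiction. Therefore L is not regular.

a^{p+p!} b^{p+p!}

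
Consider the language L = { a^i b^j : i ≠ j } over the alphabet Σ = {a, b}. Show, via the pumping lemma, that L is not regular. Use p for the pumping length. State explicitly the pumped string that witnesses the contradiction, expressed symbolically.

Suppose for contradiction that L is regular, and let p be the pumping length.
Choose w = a^p b^{p+p!}. Since p ≠ p+p!, w ∈ L; and |w| ≥ p.
The pumping lemma gives a decomposition w = xyz where |xy| ≤ p and y is nonempty.
Because |xy| ≤ p and w begins with p copies of a, we have y = a^k with 1 ≤ k ≤ p.
Since 1 ≤ k ≤ p, k divides p!; set t = 1 + p!/k. Then xy^t z has p + (p!/k)·k = p + p! copies of a. Now the a-count equals the b-count, so i ≠ j fails. So xy^t z = a^{p+p!} b^{p+p!} ∉ L.
Contradiction. Therefore L is not regular.

a^{p+p!} b^{p+p!}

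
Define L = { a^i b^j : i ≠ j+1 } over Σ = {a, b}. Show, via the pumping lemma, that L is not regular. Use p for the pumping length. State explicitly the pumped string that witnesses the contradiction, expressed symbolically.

Assume L is regular; let p be its pumping constant.
Choose w = a^p b^{p+p!-1}. Since p ≠ (p+p!-1)+1 = p+p!, w ∈ L; and |w| ≥ p.
The pumping lemma gives a decomposition w = xyz where |xy| ≤ p and |y| ≥ 1.
The first p characters of w are a's, so xy (and hence y) consists only of a's. Write y = a^k, 1 ≤ k ≤ p.
Since 1 ≤ k ≤ p, k divides p!; set t = 1 + p!/k. Then xy^t z has p + (p!/k)·k = p + p! copies of a. Now the a-count is p+p! and (b-count)+1 = (p+p!-1)+1 = p+p!, so i ≠ j+1 fails. So xy^t z = a^{p+p!} b^{p+p!-1} ∉ L.
Contradiction. Therefore L is not regular.

a^{p+p!} b^{p+p!-1}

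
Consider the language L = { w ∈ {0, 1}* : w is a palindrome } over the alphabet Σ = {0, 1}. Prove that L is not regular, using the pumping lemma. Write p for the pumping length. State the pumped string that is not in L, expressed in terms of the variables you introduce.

0^{p+k} 1 0^p

Assume L is regular; let p be its pumping constant.
Take w = 0^p 1 0^p, a palindrome of length 2p+1 ≥ p.
By the pumping lemma, w = xyz with |xy| ≤ p and |y| ≥ 1.
Because |xy| ≤ p and w begins with p copies of 0, we have y = 0^k with 1 ≤ k ≤ p.
Pump with i = 2: xy^2z = 0^{p+k} 1 0^p. Its reverse is 0^p 1 0^{p+k}, which differs from xy^2z since k ≥ 1. So xy^2z is not a palindrome and xy^2z ∉ L.
This contradicts the pumping lemma, so L is not regular.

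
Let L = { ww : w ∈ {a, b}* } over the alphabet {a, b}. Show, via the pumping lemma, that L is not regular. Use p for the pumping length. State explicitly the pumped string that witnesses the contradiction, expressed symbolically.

Suppose for contradiction that L is regular, and let p be the pumping length.
Take w = a^p b^p a^p b^p = uu where u = a^pb^p; then w ∈ L and |w| = 4p ≥ p.
Write w = xyz as guaranteed by the lemma, with |xy| ≤ p and y is nonempty.
The first p characters of w are a's, so xy (and hence y) consists only of a's. Write y = a^k, 1 ≤ k ≤ p.
Pump with i = 2: xy^2z = a^{p+k} b^p a^p b^p, of length 4p+k. Suppose this equals vv. The string starts with a and ends with b, so v does too; thus the boundary between the two copies of v is a b→a transition. There is exactly one such transition, at position 2p+k, so |v| = 2p+k and |vv| = 4p+2k ≠ 4p+k since k ≥ 1. So xy^2z ∉ L.
This contradicts the pumping lemma, so L is not regular.

a^{p+k} b^p a^p b^p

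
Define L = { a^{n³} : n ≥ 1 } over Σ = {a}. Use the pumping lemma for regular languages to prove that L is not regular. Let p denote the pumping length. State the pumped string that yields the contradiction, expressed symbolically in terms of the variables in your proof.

a^{p³+k}

Suppose for contradiction that L is regular, and let p be the pumping length.
Take w = a^{p³} ∈ L with |w| = p³ ≥ p.
Write w = xyz as guaranteed by the lemma, with |xy| ≤ p and y is nonempty.
Then y = a^k for some k with 1 ≤ k ≤ p.
Pump with i = 2: xy^2z = a^{p³+k}. Since 1 ≤ k ≤ p, p³ < p³+k ≤ p³+p < p³+3p²+3p+1 = (p+1)³, so p³+k is not a perfect cube. So xy^2z ∉ L.
This contradicts the pumping lemma, so L is not regular.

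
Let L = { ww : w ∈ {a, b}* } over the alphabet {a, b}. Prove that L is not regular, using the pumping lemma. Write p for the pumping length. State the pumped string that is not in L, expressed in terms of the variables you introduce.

a^{p+k} b^p a^p b^p

Assume L is regular; let p be its pumping constant.
Take w = a^p b^p a^p b^p = uu where u = a^pb^p; then w ∈ L and |w| = 4p ≥ p.
By the pumping lemma, w = xyz with |xy| ≤ p and y is nonempty.
Since the first p symbols of w are all a's and |xy| ≤ p, y lies entirely in the leading a-block: y = a^k for some k with 1 ≤ k ≤ p.
Pump with i = 2: xy^2z = a^{p+k} b^p a^p b^p, of length 4p+k. Suppose this equals vv. The string starts with a and ends with b, so v does too; thus the boundary between the two copies of v is a b→a transition. There is exactly one such transition, at position 2p+k, so |v| = 2p+k and |vv| = 4p+2k ≠ 4p+k since k ≥ 1. So xy^2z ∉ L.
This is a contradiction; hence L is not regular.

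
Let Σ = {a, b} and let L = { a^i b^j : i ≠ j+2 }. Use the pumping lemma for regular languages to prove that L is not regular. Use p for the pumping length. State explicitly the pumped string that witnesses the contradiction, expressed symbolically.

Suppose for contradiction that L is regular, and let p be the pumping length.
Choose w = a^p b^{p+p!-2}. Since p ≠ (p+p!-2)+2 = p+p!, w ∈ L; and |w| ≥ p.
Write w = xyz as guaranteed by the lemma, with |xy| ≤ p and |y| > 0.
The first p characters of w are a's, so xy (and hence y) consists only of a's. Write y = a^k, 1 ≤ k ≤ p.
Since 1 ≤ k ≤ p, k divides p!; set t = 1 + p!/k. Then xy^t z has p + (p!/k)·k = p + p! copies of a. Now the a-count is p+p! and (b-count)+2 = (p+p!-2)+2 = p+p!, so i ≠ j+2 fails. So xy^t z = a^{p+p!} b^{p+p!-2} ∉ L.
This is a contradiction; hence L is not regular.

a^{p+p!} b^{p+p!-2}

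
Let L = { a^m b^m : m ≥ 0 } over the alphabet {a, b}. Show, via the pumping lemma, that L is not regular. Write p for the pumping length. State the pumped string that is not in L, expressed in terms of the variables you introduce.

Assume L is regular; let p be its pumping constant.
Take w = a^p b^p. Then w ∈ L and |w| = 2p ≥ p.
By the pumping lemma, w = xyz with |xy| ≤ p and |y| ≥ 1.
The first p characters of w are a's, so xy (and hence y) consists only of a's. Write y = a^k, 1 ≤ k ≤ p.
Pump with i = 2: xy^2z = a^{p+k} b^p. For this to lie in L we would need p = p+k, which forces k = 0. But k ≥ 1, so xy^2z ∉ L.
This is a contradiction; hence L is not regular.

a^{p+k} b^p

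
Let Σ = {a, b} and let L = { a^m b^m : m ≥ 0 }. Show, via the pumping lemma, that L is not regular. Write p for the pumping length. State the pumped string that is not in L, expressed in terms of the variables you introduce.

a^{p+k} b^p

Suppose for contradiction that L is regular, and let p be the pumping length.
Let w = a^p b^p ∈ L; note |w| = 2p ≥ p.
By the pumping lemma, w = xyz with |xy| ≤ p and |y| ≥ 1.
The first p characters of w are a's, so xy (and hence y) consists only of a's. Write y = a^k, 1 ≤ k ≤ p.
Pump with i = 2: xy^2z = a^{p+k} b^p. For this to lie in L we would need p = p+k, which forces k = 0. But k ≥ 1, so xy^2z ∉ L.
This contradicts the pumping lemma, so L is not regular.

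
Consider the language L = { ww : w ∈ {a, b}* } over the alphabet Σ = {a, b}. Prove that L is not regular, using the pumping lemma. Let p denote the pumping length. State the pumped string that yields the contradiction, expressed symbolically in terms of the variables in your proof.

Suppose for contradiction that L is regular, and let p be the pumping length.
Take w = a^p b^p a^p b^p = uu where u = a^pb^p; then w ∈ L and |w| = 4p ≥ p.
Write w = xyz as guaranteed by the lemma, with |xy| ≤ p and |y| > 0.
The first p characters of w are a's, so xy (and hence y) consists only of a's. Write y = a^k, 1 ≤ k ≤ p.
Pump with i = 2: xy^2z = a^{p+k} b^p a^p b^p, of length 4p+k. Suppose this equals vv. The string starts with a and ends with b, so v does too; thus the boundary between the two copies of v is a b→a transition. There is exactly one such transition, at position 2p+k, so |v| = 2p+k and |vv| = 4p+2k ≠ 4p+k since k ≥ 1. So xy^2z ∉ L.
Contradiction. Therefore L is not regular.

a^{p+k} b^p a^p b^p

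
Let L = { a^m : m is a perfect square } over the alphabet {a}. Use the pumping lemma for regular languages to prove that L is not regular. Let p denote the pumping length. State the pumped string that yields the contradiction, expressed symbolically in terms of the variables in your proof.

a^{p²+k}

Assume L is regular. Let p be the pumping length given by the pumping lemma.
Take w = a^{p²} ∈ L with |w| = p² ≥ p.
Write w = xyz as guaranteed by the lemma, with |xy| ≤ p and |y| ≥ 1.
Then y = a^k for some k with 1 ≤ k ≤ p.
Pump with i = 2: xy^2z = a^{p²+k}. Since 1 ≤ k ≤ p, p² < p²+k ≤ p²+p < (p+1)², so p²+k lies strictly between consecutive squares and is not a perfect square. So xy^2z ∉ L.
Contradiction. Therefore L is not regular.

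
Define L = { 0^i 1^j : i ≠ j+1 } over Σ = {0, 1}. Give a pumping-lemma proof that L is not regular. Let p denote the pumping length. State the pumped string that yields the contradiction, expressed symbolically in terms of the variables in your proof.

Assume L is regular. Let p be the pumping length given by the pumping lemma.
Choose w = 0^p 1^{p+p!-1}. Since p ≠ (p+p!-1)+1 = p+p!, w ∈ L; and |w| ≥ p.
The pumping lemma gives a decomposition w = xyz where |xy| ≤ p and |y| ≥ 1.
Since the first p symbols of w are all 0's and |xy| ≤ p, y lies entirely in the leading 0-block: y = 0^k for some k with 1 ≤ k ≤ p.
Since 1 ≤ k ≤ p, k divides p!; set t = 1 + p!/k. Then xy^t z has p + (p!/k)·k = p + p! copies of 0. Now the 0-count is p+p! and (1-count)+1 = (p+p!-1)+1 = p+p!, so i ≠ j+1 fails. So xy^t z = 0^{p+p!} 1^{p+p!-1} ∉ L.
This is a contradiction; hence L is not regular.

0^{p+p!} 1^{p+p!-1}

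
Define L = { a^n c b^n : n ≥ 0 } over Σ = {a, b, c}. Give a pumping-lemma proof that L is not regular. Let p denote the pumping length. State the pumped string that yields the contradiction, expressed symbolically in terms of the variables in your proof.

Suppose for contradiction that L is regular, and let p be the pumping length.
Take w = a^p c b^p ∈ L with |w| = 2p+1 ≥ p.
By the pumping lemma, w = xyz with |xy| ≤ p and |y| ≥ 1.
The first p characters of w are a's, so xy (and hence y) consists only of a's. Write y = a^k, 1 ≤ k ≤ p.
Pump with i = 2: xy^2z = a^{p+k} c b^p, which would require p+k = p. But k ≥ 1, so xy^2z ∉ L.
This is a contradiction; hence L is not regular.

a^{p+k} c b^p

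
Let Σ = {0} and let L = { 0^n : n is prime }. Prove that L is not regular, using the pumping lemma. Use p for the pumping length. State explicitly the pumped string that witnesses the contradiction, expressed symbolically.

Assume L is regular. Let p be the pumping length given by the pumping lemma.
Let q be a prime with q ≥ p+2 (infinitely many primes exist), and take w = 0^q ∈ L with |w| = q ≥ p.
By the pumping lemma, w = xyz with |xy| ≤ p and |y| ≥ 1.
Then y = 0^k for some k with 1 ≤ k ≤ p.
Since 1 ≤ k ≤ p, |xz| = q-k. Pump with i = q+1: |xy^{q+1}z| = (q-k)+(q+1)k = q+qk = q(1+k), which is composite (both factors ≥ 2). So xy^{q+1}z = 0^{q(1+k)} ∉ L.
This contradicts the pumping lemma, so L is not regular.

0^{q(1+k)}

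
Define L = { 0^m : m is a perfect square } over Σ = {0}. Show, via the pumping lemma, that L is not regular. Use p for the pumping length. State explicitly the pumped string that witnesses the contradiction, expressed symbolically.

Assume L is regular; let p be its pumping constant.
Take w = 0^{p²} ∈ L with |w| = p² ≥ p.
By the pumping lemma, w = xyz with |xy| ≤ p and |y| ≥ 1.
Then y = 0^k for some k with 1 ≤ k ≤ p.
Pump with i = 2: xy^2z = 0^{p²+k}. Since 1 ≤ k ≤ p, p² < p²+k ≤ p²+p < (p+1)², so p²+k lies strictly between consecutive squares and is not a perfect square. So xy^2z ∉ L.
Contradiction. Therefore L is not regular.

0^{p²+k}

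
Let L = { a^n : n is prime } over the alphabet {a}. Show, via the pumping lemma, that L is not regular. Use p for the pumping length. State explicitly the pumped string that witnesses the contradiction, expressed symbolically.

a^{q(1+k)}

Suppose for contradiction that L is regular, and let p be the pumping length.
Let q be a prime with q ≥ p+2 (infinitely many primes exist), and take w = a^q ∈ L with |w| = q ≥ p.
The pumping lemma gives a decomposition w = xyz where |xy| ≤ p and |y| > 0.
Then y = a^k for some k with 1 ≤ k ≤ p.
Since 1 ≤ k ≤ p, |xz| = q-k. Pump with i = q+1: |xy^{q+1}z| = (q-k)+(q+1)k = q+qk = q(1+k), which is composite (both factors ≥ 2). So xy^{q+1}z = a^{q(1+k)} ∉ L.
This is a contradiction; hence L is not regular.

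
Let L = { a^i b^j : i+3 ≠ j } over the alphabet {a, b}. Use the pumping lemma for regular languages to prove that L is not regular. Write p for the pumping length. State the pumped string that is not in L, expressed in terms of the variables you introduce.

a^{p+p!} b^{p+p!+3}

Assume L is regular; let p be its pumping constant.
Choose w = a^p b^{p+p!+3}. Since p ≠ (p+p!+3)-3 = p+p!, w ∈ L; and |w| ≥ p.
The pumping lemma gives a decomposition w = xyz where |xy| ≤ p and |y| ≥ 1.
The first p characters of w are a's, so xy (and hence y) consists only of a's. Write y = a^k, 1 ≤ k ≤ p.
Since 1 ≤ k ≤ p, k divides p!; set t = 1 + p!/k. Then xy^t z has p + (p!/k)·k = p + p! copies of a. Now the a-count is p+p! and (b-count)-3 = (p+p!+3)-3 = p+p!, so i+3 ≠ j fails. So xy^t z = a^{p+p!} b^{p+p!+3} ∉ L.
Contradiction. Therefore L is not regular.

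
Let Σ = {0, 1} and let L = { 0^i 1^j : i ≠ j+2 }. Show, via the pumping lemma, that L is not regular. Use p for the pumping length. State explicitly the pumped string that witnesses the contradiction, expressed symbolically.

Suppose for contradiction that L is regular, and let p be the pumping length.
Choose w = 0^p 1^{p+p!-2}. Since p ≠ (p+p!-2)+2 = p+p!, w ∈ L; and |w| ≥ p.
By the pumping lemma, w = xyz with |xy| ≤ p and y is nonempty.
Because |xy| ≤ p and w begins with p copies of 0, we have y = 0^k with 1 ≤ k ≤ p.
Since 1 ≤ k ≤ p, k divides p!; set t = 1 + p!/k. Then xy^t z has p + (p!/k)·k = p + p! copies of 0. Now the 0-count is p+p! and (1-count)+2 = (p+p!-2)+2 = p+p!, so i ≠ j+2 fails. So xy^t z = 0^{p+p!} 1^{p+p!-2} ∉ L.
This contradicts the pumping lemma, so L is not regular.

0^{p+p!} 1^{p+p!-2}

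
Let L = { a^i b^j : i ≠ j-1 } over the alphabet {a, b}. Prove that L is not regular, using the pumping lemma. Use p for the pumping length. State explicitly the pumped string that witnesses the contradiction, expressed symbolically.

Assume L is regular. Let p be the pumping length given by the pumping lemma.
Choose w = a^p b^{p+p!+1}. Since p ≠ (p+p!+1)-1 = p+p!, w ∈ L; and |w| ≥ p.
The pumping lemma gives a decomposition w = xyz where |xy| ≤ p and y is nonempty.
Since the first p symbols of w are all a's and |xy| ≤ p, y lies entirely in the leading a-block: y = a^k for some k with 1 ≤ k ≤ p.
Since 1 ≤ k ≤ p, k divides p!; set t = 1 + p!/k. Then xy^t z has p + (p!/k)·k = p + p! copies of a. Now the a-count is p+p! and (b-count)-1 = (p+p!+1)-1 = p+p!, so i ≠ j-1 fails. So xy^t z = a^{p+p!} b^{p+p!+1} ∉ L.
This is a contradiction; hence L is not regular.

a^{p+p!} b^{p+p!+1}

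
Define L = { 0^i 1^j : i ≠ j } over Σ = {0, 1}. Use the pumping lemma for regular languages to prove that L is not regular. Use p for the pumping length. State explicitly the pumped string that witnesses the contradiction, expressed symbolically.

Toward a contradiction, assume L is regular with pumping length p.
Choose w = 0^p 1^{p+p!}. Since p ≠ p+p!, w ∈ L; and |w| ≥ p.
By the pumping lemma, w = xyz with |xy| ≤ p and |y| > 0.
Since the first p symbols of w are all 0's and |xy| ≤ p, y lies entirely in the leading 0-block: y = 0^k for some k with 1 ≤ k ≤ p.
Since 1 ≤ k ≤ p, k divides p!; set t = 1 + p!/k. Then xy^t z has p + (p!/k)·k = p + p! copies of 0. Now the 0-count equals the 1-count, so i ≠ j fails. So xy^t z = 0^{p+p!} 1^{p+p!} ∉ L.
This is a contradiction; hence L is not regular.

0^{p+p!} 1^{p+p!}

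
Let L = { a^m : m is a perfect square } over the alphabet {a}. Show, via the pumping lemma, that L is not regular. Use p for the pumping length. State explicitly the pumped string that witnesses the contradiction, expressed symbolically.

Suppose for contradiction that L is regular, and let p be the pumping length.
Take w = a^{p²} ∈ L with |w| = p² ≥ p.
The pumping lemma gives a decomposition w = xyz where |xy| ≤ p and y is nonempty.
Then y = a^k for some k with 1 ≤ k ≤ p.
Pump with i = 2: xy^2z = a^{p²+k}. Since 1 ≤ k ≤ p, p² < p²+k ≤ p²+p < (p+1)², so p²+k lies strictly between consecutive squares and is not a perfect square. So xy^2z ∉ L.
This is a contradiction; hence L is not regular.

a^{p²+k}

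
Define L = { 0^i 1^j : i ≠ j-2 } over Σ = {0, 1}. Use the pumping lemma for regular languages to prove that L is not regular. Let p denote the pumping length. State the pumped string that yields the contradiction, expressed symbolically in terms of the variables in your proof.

0^{p+p!} 1^{p+p!+2}

Suppose for contradiction that L is regular, and let p be the pumping length.
Choose w = 0^p 1^{p+p!+2}. Since p ≠ (p+p!+2)-2 = p+p!, w ∈ L; and |w| ≥ p.
By the pumping lemma, w = xyz with |xy| ≤ p and |y| > 0.
Because |xy| ≤ p and w begins with p copies of 0, we have y = 0^k with 1 ≤ k ≤ p.
Since 1 ≤ k ≤ p, k divides p!; set t = 1 + p!/k. Then xy^t z has p + (p!/k)·k = p + p! copies of 0. Now the 0-count is p+p! and (1-count)-2 = (p+p!+2)-2 = p+p!, so i ≠ j-2 fails. So xy^t z = 0^{p+p!} 1^{p+p!+2} ∉ L.
Contradiction. Therefore L is not regular.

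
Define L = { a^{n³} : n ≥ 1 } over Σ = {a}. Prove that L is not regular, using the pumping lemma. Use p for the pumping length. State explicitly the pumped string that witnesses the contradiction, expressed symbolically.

a^{p³+k}

Assume L is regular; let p be its pumping constant.
Take w = a^{p³} ∈ L with |w| = p³ ≥ p.
The pumping lemma gives a decomposition w = xyz where |xy| ≤ p and |y| ≥ 1.
Then y = a^k for some k with 1 ≤ k ≤ p.
Pump with i = 2: xy^2z = a^{p³+k}. Since 1 ≤ k ≤ p, p³ < p³+k ≤ p³+p < p³+3p²+3p+1 = (p+1)³, so p³+k is not a perfect cube. So xy^2z ∉ L.
Contradiction. Therefore L is not regular.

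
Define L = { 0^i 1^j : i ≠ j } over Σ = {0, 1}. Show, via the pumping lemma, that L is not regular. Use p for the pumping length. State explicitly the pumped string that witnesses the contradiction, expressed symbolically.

Suppose for contradiction that L is regular, and let p be the pumping length.
Choose w = 0^p 1^{p+p!}. Since p ≠ p+p!, w ∈ L; and |w| ≥ p.
Write w = xyz as guaranteed by the lemma, with |xy| ≤ p and |y| ≥ 1.
Because |xy| ≤ p and w begins with p copies of 0, we have y = 0^k with 1 ≤ k ≤ p.
Since 1 ≤ k ≤ p, k divides p!; set t = 1 + p!/k. Then xy^t z has p + (p!/k)·k = p + p! copies of 0. Now the 0-count equals the 1-count, so i ≠ j fails. So xy^t z = 0^{p+p!} 1^{p+p!} ∉ L.
Contradiction. Therefore L is not regular.

0^{p+p!} 1^{p+p!}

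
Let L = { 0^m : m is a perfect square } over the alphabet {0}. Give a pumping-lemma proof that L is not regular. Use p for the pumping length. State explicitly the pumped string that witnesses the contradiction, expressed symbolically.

0^{p²+k}

Toward a contradiction, assume L is regular with pumping length p.
Take w = 0^{p²} ∈ L with |w| = p² ≥ p.
The pumping lemma gives a decomposition w = xyz where |xy| ≤ p and |y| ≥ 1.
Then y = 0^k for some k with 1 ≤ k ≤ p.
Pump with i = 2: xy^2z = 0^{p²+k}. Since 1 ≤ k ≤ p, p² < p²+k ≤ p²+p < (p+1)², so p²+k lies strictly between consecutive squares and is not a perfect square. So xy^2z ∉ L.
This contradicts the pumping lemma, so L is not regular.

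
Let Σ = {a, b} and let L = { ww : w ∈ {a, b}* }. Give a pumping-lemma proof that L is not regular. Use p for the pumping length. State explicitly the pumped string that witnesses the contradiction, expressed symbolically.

a^{p+k} b^p a^p b^p

Suppose for contradiction that L is regular, and let p be the pumping length.
Take w = a^p b^p a^p b^p = uu where u = a^pb^p; then w ∈ L and |w| = 4p ≥ p.
Write w = xyz as guaranteed by the lemma, with |xy| ≤ p and y is nonempty.
Since the first p symbols of w are all a's and |xy| ≤ p, y lies entirely in the leading a-block: y = a^k for some k with 1 ≤ k ≤ p.
Pump with i = 2: xy^2z = a^{p+k} b^p a^p b^p, of length 4p+k. Suppose this equals vv. The string starts with a and ends with b, so v does too; thus the boundary between the two copies of v is a b→a transition. There is exactly one such transition, at position 2p+k, so |v| = 2p+k and |vv| = 4p+2k ≠ 4p+k since k ≥ 1. So xy^2z ∉ L.
This contradicts the pumping lemma, so L is not regular.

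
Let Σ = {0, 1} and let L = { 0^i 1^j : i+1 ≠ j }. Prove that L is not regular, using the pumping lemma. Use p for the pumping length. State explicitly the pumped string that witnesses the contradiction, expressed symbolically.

0^{p+p!} 1^{p+p!+1}

Assume L is regular; let p be its pumping constant.
Choose w = 0^p 1^{p+p!+1}. Since p ≠ (p+p!+1)-1 = p+p!, w ∈ L; and |w| ≥ p.
By the pumping lemma, w = xyz with |xy| ≤ p and |y| > 0.
The first p characters of w are 0's, so xy (and hence y) consists only of 0's. Write y = 0^k, 1 ≤ k ≤ p.
Since 1 ≤ k ≤ p, k divides p!; set t = 1 + p!/k. Then xy^t z has p + (p!/k)·k = p + p! copies of 0. Now the 0-count is p+p! and (1-count)-1 = (p+p!+1)-1 = p+p!, so i+1 ≠ j fails. So xy^t z = 0^{p+p!} 1^{p+p!+1} ∉ L.
This is a contradiction; hence L is not regular.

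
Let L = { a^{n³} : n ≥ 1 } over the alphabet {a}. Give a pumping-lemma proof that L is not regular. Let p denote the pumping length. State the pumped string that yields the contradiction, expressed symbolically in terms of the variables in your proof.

Assume L is regular. Let p be the pumping length given by the pumping lemma.
Take w = a^{p³} ∈ L with |w| = p³ ≥ p.
By the pumping lemma, w = xyz with |xy| ≤ p and |y| > 0.
Then y = a^k for some k with 1 ≤ k ≤ p.
Pump with i = 2: xy^2z = a^{p³+k}. Since 1 ≤ k ≤ p, p³ < p³+k ≤ p³+p < p³+3p²+3p+1 = (p+1)³, so p³+k is not a perfect cube. So xy^2z ∉ L.
Contradiction. Therefore L is not regular.

a^{p³+k}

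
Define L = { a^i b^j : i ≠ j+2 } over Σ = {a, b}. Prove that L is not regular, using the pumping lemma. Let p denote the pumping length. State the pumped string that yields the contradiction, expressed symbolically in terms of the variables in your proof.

Toward a contradiction, assume L is regular with pumping length p.
Choose w = a^p b^{p+p!-2}. Since p ≠ (p+p!-2)+2 = p+p!, w ∈ L; and |w| ≥ p.
By the pumping lemma, w = xyz with |xy| ≤ p and |y| ≥ 1.
Because |xy| ≤ p and w begins with p copies of a, we have y = a^k with 1 ≤ k ≤ p.
Since 1 ≤ k ≤ p, k divides p!; set t = 1 + p!/k. Then xy^t z has p + (p!/k)·k = p + p! copies of a. Now the a-count is p+p! and (b-count)+2 = (p+p!-2)+2 = p+p!, so i ≠ j+2 fails. So xy^t z = a^{p+p!} b^{p+p!-2} ∉ L.
This is a contradiction; hence L is not regular.

a^{p+p!} b^{p+p!-2}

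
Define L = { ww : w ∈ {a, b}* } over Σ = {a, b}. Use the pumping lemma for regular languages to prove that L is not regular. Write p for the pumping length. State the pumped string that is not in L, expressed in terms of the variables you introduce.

Assume L is regular; let p be its pumping constant.
Take w = a^p b^p a^p b^p = uu where u = a^pb^p; then w ∈ L and |w| = 4p ≥ p.
By the pumping lemma, w = xyz with |xy| ≤ p and |y| ≥ 1.
Since the first p symbols of w are all a's and |xy| ≤ p, y lies entirely in the leading a-block: y = a^k for some k with 1 ≤ k ≤ p.
Pump with i = 2: xy^2z = a^{p+k} b^p a^p b^p, of length 4p+k. Suppose this equals vv. The string starts with a and ends with b, so v does too; thus the boundary between the two copies of v is a b→a transition. There is exactly one such transition, at position 2p+k, so |v| = 2p+k and |vv| = 4p+2k ≠ 4p+k since k ≥ 1. So xy^2z ∉ L.
This is a contradiction; hence L is not regular.

a^{p+k} b^p a^p b^p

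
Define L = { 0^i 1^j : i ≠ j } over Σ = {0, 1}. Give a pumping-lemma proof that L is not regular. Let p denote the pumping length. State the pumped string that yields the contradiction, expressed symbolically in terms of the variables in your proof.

Suppose for contradiction that L is regular, and let p be the pumping length.
Choose w = 0^p 1^{p+p!}. Since p ≠ p+p!, w ∈ L; and |w| ≥ p.
Write w = xyz as guaranteed by the lemma, with |xy| ≤ p and y is nonempty.
Because |xy| ≤ p and w begins with p copies of 0, we have y = 0^k with 1 ≤ k ≤ p.
Since 1 ≤ k ≤ p, k divides p!; set t = 1 + p!/k. Then xy^t z has p + (p!/k)·k = p + p! copies of 0. Now the 0-count equals the 1-count, so i ≠ j fails. So xy^t z = 0^{p+p!} 1^{p+p!} ∉ L.
Contradiction. Therefore L is not regular.

0^{p+p!} 1^{p+p!}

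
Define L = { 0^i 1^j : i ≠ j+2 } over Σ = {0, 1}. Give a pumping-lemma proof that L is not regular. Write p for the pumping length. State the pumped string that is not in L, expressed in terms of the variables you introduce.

Assume L is regular. Let p be the pumping length given by the pumping lemma.
Choose w = 0^p 1^{p+p!-2}. Since p ≠ (p+p!-2)+2 = p+p!, w ∈ L; and |w| ≥ p.
By the pumping lemma, w = xyz with |xy| ≤ p and |y| ≥ 1.
The first p characters of w are 0's, so xy (and hence y) consists only of 0's. Write y = 0^k, 1 ≤ k ≤ p.
Since 1 ≤ k ≤ p, k divides p!; set t = 1 + p!/k. Then xy^t z has p + (p!/k)·k = p + p! copies of 0. Now the 0-count is p+p! and (1-count)+2 = (p+p!-2)+2 = p+p!, so i ≠ j+2 fails. So xy^t z = 0^{p+p!} 1^{p+p!-2} ∉ L.
Contradiction. Therefore L is not regular.

0^{p+p!} 1^{p+p!-2}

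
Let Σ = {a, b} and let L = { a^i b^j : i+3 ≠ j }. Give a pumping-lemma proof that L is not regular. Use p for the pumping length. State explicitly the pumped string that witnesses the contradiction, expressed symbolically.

Toward a contradiction, assume L is regular with pumping length p.
Choose w = a^p b^{p+p!+3}. Since p ≠ (p+p!+3)-3 = p+p!, w ∈ L; and |w| ≥ p.
Write w = xyz as guaranteed by the lemma, with |xy| ≤ p and |y| ≥ 1.
The first p characters of w are a's, so xy (and hence y) consists only of a's. Write y = a^k, 1 ≤ k ≤ p.
Since 1 ≤ k ≤ p, k divides p!; set t = 1 + p!/k. Then xy^t z has p + (p!/k)·k = p + p! copies of a. Now the a-count is p+p! and (b-count)-3 = (p+p!+3)-3 = p+p!, so i+3 ≠ j fails. So xy^t z = a^{p+p!} b^{p+p!+3} ∉ L.
This contradicts the pumping lemma, so L is not regular.

a^{p+p!} b^{p+p!+3}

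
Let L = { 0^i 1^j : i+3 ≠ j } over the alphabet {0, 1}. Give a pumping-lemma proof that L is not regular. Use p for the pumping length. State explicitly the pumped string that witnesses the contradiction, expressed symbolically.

Toward a contradiction, assume L is regular with pumping length p.
Choose w = 0^p 1^{p+p!+3}. Since p ≠ (p+p!+3)-3 = p+p!, w ∈ L; and |w| ≥ p.
By the pumping lemma, w = xyz with |xy| ≤ p and y is nonempty.
The first p characters of w are 0's, so xy (and hence y) consists only of 0's. Write y = 0^k, 1 ≤ k ≤ p.
Since 1 ≤ k ≤ p, k divides p!; set t = 1 + p!/k. Then xy^t z has p + (p!/k)·k = p + p! copies of 0. Now the 0-count is p+p! and (1-count)-3 = (p+p!+3)-3 = p+p!, so i+3 ≠ j fails. So xy^t z = 0^{p+p!} 1^{p+p!+3} ∉ L.
Contradiction. Therefore L is not regular.

0^{p+p!} 1^{p+p!+3}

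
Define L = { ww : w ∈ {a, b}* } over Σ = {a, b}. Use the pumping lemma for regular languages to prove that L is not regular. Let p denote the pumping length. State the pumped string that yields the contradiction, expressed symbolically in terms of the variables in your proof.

a^{p+k} b^p a^p b^p

Suppose for contradiction that L is regular, and let p be the pumping length.
Take w = a^p b^p a^p b^p = uu where u = a^pb^p; then w ∈ L and |w| = 4p ≥ p.
By the pumping lemma, w = xyz with |xy| ≤ p and |y| > 0.
The first p characters of w are a's, so xy (and hence y) consists only of a's. Write y = a^k, 1 ≤ k ≤ p.
Pump with i = 2: xy^2z = a^{p+k} b^p a^p b^p, of length 4p+k. Suppose this equals vv. The string starts with a and ends with b, so v does too; thus the boundary between the two copies of v is a b→a transition. There is exactly one such transition, at position 2p+k, so |v| = 2p+k and |vv| = 4p+2k ≠ 4p+k since k ≥ 1. So xy^2z ∉ L.
This is a contradiction; hence L is not regular.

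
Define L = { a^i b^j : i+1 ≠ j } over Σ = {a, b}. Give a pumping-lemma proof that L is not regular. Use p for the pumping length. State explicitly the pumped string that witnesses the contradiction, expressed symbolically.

Toward a contradiction, assume L is regular with pumping length p.
Choose w = a^p b^{p+p!+1}. Since p ≠ (p+p!+1)-1 = p+p!, w ∈ L; and |w| ≥ p.
By the pumping lemma, w = xyz with |xy| ≤ p and |y| ≥ 1.
The first p characters of w are a's, so xy (and hence y) consists only of a's. Write y = a^k, 1 ≤ k ≤ p.
Since 1 ≤ k ≤ p, k divides p!; set t = 1 + p!/k. Then xy^t z has p + (p!/k)·k = p + p! copies of a. Now the a-count is p+p! and (b-count)-1 = (p+p!+1)-1 = p+p!, so i+1 ≠ j fails. So xy^t z = a^{p+p!} b^{p+p!+1} ∉ L.
This contradicts the pumping lemma, so L is not regular.

a^{p+p!} b^{p+p!+1}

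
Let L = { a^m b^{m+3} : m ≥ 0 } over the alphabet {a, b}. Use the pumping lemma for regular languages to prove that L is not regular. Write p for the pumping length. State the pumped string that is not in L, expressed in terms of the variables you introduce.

Suppose for contradiction that L is regular, and let p be the pumping length.
Take w = a^p b^{p+3}. Then w ∈ L and |w| = 2p+3 ≥ p.
By the pumping lemma, w = xyz with |xy| ≤ p and |y| ≥ 1.
Because |xy| ≤ p and w begins with p copies of a, we have y = a^k with 1 ≤ k ≤ p.
Pump with i = 2: xy^2z = a^{p+k} b^{p+3}. For this to lie in L we would need p+3 = (p+k)+3, which forces k = 0. But k ≥ 1, so xy^2z ∉ L.
This contradicts the pumping lemma, so L is not regular.

a^{p+k} b^{p+3}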